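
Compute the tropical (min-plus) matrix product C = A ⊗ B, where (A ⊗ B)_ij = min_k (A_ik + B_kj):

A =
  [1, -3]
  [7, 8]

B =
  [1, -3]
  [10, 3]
A ⊗ B =
  [2, -2]
  [8, 4]

Apply the min-plus product entry-by-entry:
  C[0][0] = min over k of (A[0][0] + B[0][0] = 1 + 1 = 2, A[0][1] + B[1][0] = -3 + 10 = 7) = 2 (attained at k = 0)
  C[0][1] = min over k of (A[0][0] + B[0][1] = 1 + -3 = -2, A[0][1] + B[1][1] = -3 + 3 = 0) = -2 (attained at k = 0)
  C[1][0] = min over k of (A[1][0] + B[0][0] = 7 + 1 = 8, A[1][1] + B[1][0] = 8 + 10 = 18) = 8 (attained at k = 0)
  C[1][1] = min over k of (A[1][0] + B[0][1] = 7 + -3 = 4, A[1][1] + B[1][1] = 8 + 3 = 11) = 4 (attained at k = 0)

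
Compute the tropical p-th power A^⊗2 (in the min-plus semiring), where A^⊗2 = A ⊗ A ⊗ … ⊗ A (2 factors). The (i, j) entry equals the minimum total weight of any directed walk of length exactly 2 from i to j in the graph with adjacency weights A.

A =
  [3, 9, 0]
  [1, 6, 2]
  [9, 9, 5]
A^⊗2 =
  [6, 9, 3]
  [4, 10, 1]
  [10, 14, 9]

Each entry (A^⊗2)_ij equals the minimum over all length-2 walks i = v_0 → v_1 → … → v_2 = j of Σ_t A[v_t][v_{t+1}]. For example, for (i, j) = (0, 2) we minimise over 3 possible intermediate vertex sequences; the minimum is 3, attained along the walk 0 → 0 → 2.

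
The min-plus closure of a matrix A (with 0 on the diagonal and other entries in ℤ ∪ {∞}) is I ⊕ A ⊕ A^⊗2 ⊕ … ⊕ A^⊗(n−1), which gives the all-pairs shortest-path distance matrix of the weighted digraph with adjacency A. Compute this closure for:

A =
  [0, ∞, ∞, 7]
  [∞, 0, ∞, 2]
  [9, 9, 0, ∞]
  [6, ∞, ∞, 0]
Closure =
  [0, ∞, ∞, 7]
  [8, 0, ∞, 2]
  [9, 9, 0, 11]
  [6, ∞, ∞, 0]

This is the Floyd-Warshall all-pairs shortest-path computation. For each intermediate vertex k = 0, 1, …, 3, update dist[i][j] ← min(dist[i][j], dist[i][k] + dist[k][j]). The final matrix gives, for each (i, j), the minimum total weight of any directed path from i to j (possibly empty when i = j).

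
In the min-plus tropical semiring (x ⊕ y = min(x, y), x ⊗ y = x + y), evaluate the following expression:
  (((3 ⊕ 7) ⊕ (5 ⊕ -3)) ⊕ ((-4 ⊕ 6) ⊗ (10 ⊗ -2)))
(((3 ⊕ 7) ⊕ (5 ⊕ -3)) ⊕ ((-4 ⊕ 6) ⊗ (10 ⊗ -2))) = -3

Expand innermost to outermost. Recall ⊕ takes the minimum of its arguments and ⊗ takes their sum. Working out the expression (((3 ⊕ 7) ⊕ (5 ⊕ -3)) ⊕ ((-4 ⊕ 6) ⊗ (10 ⊗ -2))) gives -3.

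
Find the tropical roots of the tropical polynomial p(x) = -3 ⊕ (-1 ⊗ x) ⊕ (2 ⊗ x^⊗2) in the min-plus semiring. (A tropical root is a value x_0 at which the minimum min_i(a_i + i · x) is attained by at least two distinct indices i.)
Roots: {-3, -2}

Each tropical root is a break point of the lower envelope of the lines y = a_i + i · x (there are 3 lines, with slopes 0, 1, ..., 2). Only the lines that attain the minimum somewhere contribute to roots; other lines are dominated. Here the surviving (envelope) indices are i = 2, i = 1, i = 0.
Intersections between consecutive envelope lines give the roots: for adjacent envelope indices i < j the intersection is x = (a_i − a_j) / (j − i). Reading off the sorted break points: {-3, -2}.
Verification: at each break x_0, at least two indices attain the minimum of min_i(a_i + i · x_0).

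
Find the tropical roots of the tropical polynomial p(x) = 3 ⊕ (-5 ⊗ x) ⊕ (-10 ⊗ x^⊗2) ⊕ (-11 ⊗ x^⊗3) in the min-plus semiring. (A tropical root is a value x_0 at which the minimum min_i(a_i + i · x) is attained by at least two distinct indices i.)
Roots: {1, 5, 8}

Each tropical root is a break point of the lower envelope of the lines y = a_i + i · x (there are 4 lines, with slopes 0, 1, ..., 3). Only the lines that attain the minimum somewhere contribute to roots; other lines are dominated. Here the surviving (envelope) indices are i = 3, i = 2, i = 1, i = 0.
Intersections between consecutive envelope lines give the roots: for adjacent envelope indices i < j the intersection is x = (a_i − a_j) / (j − i). Reading off the sorted break points: {1, 5, 8}.
Verification: at each break x_0, at least two indices attain the minimum of min_i(a_i + i · x_0).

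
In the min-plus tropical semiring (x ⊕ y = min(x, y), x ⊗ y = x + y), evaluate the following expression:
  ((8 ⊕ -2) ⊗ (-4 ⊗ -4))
((8 ⊕ -2) ⊗ (-4 ⊗ -4)) = -10

Expand innermost to outermost. Recall ⊕ takes the minimum of its arguments and ⊗ takes their sum. Working out the expression ((8 ⊕ -2) ⊗ (-4 ⊗ -4)) gives -10.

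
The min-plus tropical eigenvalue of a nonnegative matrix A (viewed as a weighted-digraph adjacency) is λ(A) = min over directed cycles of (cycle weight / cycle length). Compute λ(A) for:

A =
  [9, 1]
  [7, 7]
λ(A) = 4

Enumerate directed cycles and compute their means (weight / length). Sample:
  cycle 0 → 0: weight = 9, length = 1, mean = 9/1 ≈ 9.000
  cycle 1 → 1: weight = 7, length = 1, mean = 7/1 ≈ 7.000
  cycle 0 → 1 → 0: weight = 8, length = 2, mean = 8/2 ≈ 4.000
  cycle 1 → 0 → 1: weight = 8, length = 2, mean = 8/2 ≈ 4.000
Minimum mean = 4.000, attained e.g. along the cycle 0 → 1 → 0 with weight 8 and length 2. So λ(A) = 8/2 = 4.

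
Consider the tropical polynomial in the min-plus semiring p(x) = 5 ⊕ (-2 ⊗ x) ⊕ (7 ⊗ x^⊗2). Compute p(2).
p(2) = 0

A tropical monomial a ⊗ x^⊗i evaluates to a + i · x. Evaluating each term at x = 2:
  Term 0 contributes 5 + 0 · 2 = 5
  Term 1 contributes -2 + 1 · 2 = 0
  Term 2 contributes 7 + 2 · 2 = 11
p(2) = ⊕ of these = min[5, 0, 11] = 0.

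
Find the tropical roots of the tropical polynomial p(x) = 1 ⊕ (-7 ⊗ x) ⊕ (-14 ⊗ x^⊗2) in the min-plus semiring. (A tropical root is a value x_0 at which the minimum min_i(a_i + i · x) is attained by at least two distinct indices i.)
Roots: {7, 8}

Each tropical root is a break point of the lower envelope of the lines y = a_i + i · x (there are 3 lines, with slopes 0, 1, ..., 2). Only the lines that attain the minimum somewhere contribute to roots; other lines are dominated. Here the surviving (envelope) indices are i = 2, i = 1, i = 0.
Intersections between consecutive envelope lines give the roots: for adjacent envelope indices i < j the intersection is x = (a_i − a_j) / (j − i). Reading off the sorted break points: {7, 8}.
Verification: at each break x_0, at least two indices attain the minimum of min_i(a_i + i · x_0).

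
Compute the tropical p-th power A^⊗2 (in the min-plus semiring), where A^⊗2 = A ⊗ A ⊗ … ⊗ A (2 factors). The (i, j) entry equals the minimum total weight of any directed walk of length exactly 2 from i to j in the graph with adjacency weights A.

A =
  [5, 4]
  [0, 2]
A^⊗2 =
  [4, 6]
  [2, 4]

Each entry (A^⊗2)_ij equals the minimum over all length-2 walks i = v_0 → v_1 → … → v_2 = j of Σ_t A[v_t][v_{t+1}]. For example, for (i, j) = (0, 1) we minimise over 2 possible intermediate vertex sequences; the minimum is 6, attained along the walk 0 → 1 → 1.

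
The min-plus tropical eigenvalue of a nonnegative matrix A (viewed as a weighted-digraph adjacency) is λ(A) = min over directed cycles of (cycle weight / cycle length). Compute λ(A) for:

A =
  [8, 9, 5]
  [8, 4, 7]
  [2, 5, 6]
λ(A) = 7/2

Enumerate directed cycles and compute their means (weight / length). Sample:
  cycle 0 → 0: weight = 8, length = 1, mean = 8/1 ≈ 8.000
  cycle 1 → 1: weight = 4, length = 1, mean = 4/1 ≈ 4.000
  cycle 2 → 2: weight = 6, length = 1, mean = 6/1 ≈ 6.000
  cycle 0 → 1 → 0: weight = 17, length = 2, mean = 17/2 ≈ 8.500
  cycle 0 → 2 → 0: weight = 7, length = 2, mean = 7/2 ≈ 3.500
  cycle 1 → 0 → 1: weight = 17, length = 2, mean = 17/2 ≈ 8.500
Minimum mean = 3.500, attained e.g. along the cycle 0 → 2 → 0 with weight 7 and length 2. So λ(A) = 7/2 = 7/2.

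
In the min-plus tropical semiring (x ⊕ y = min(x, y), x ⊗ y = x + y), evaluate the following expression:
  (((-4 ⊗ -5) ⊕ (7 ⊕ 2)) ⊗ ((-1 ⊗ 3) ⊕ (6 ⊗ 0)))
(((-4 ⊗ -5) ⊕ (7 ⊕ 2)) ⊗ ((-1 ⊗ 3) ⊕ (6 ⊗ 0))) = -7

Expand innermost to outermost. Recall ⊕ takes the minimum of its arguments and ⊗ takes their sum. Working out the expression (((-4 ⊗ -5) ⊕ (7 ⊕ 2)) ⊗ ((-1 ⊗ 3) ⊕ (6 ⊗ 0))) gives -7.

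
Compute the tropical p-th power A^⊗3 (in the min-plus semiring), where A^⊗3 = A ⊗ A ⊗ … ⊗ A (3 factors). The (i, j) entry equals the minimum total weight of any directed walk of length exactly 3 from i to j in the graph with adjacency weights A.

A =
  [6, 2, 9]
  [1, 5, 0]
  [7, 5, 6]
A^⊗3 =
  [8, 5, 7]
  [4, 8, 3]
  [10, 8, 9]

Each entry (A^⊗3)_ij equals the minimum over all length-3 walks i = v_0 → v_1 → … → v_3 = j of Σ_t A[v_t][v_{t+1}]. For example, for (i, j) = (0, 2) we minimise over 9 possible intermediate vertex sequences; the minimum is 7, attained along the walk 0 → 1 → 1 → 2.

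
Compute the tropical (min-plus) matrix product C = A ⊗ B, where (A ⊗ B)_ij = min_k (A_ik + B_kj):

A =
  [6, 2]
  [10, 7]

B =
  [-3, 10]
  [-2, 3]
A ⊗ B =
  [0, 5]
  [5, 10]

Apply the min-plus product entry-by-entry:
  C[0][0] = min over k of (A[0][0] + B[0][0] = 6 + -3 = 3, A[0][1] + B[1][0] = 2 + -2 = 0) = 0 (attained at k = 1)
  C[0][1] = min over k of (A[0][0] + B[0][1] = 6 + 10 = 16, A[0][1] + B[1][1] = 2 + 3 = 5) = 5 (attained at k = 1)
  C[1][0] = min over k of (A[1][0] + B[0][0] = 10 + -3 = 7, A[1][1] + B[1][0] = 7 + -2 = 5) = 5 (attained at k = 1)
  C[1][1] = min over k of (A[1][0] + B[0][1] = 10 + 10 = 20, A[1][1] + B[1][1] = 7 + 3 = 10) = 10 (attained at k = 1)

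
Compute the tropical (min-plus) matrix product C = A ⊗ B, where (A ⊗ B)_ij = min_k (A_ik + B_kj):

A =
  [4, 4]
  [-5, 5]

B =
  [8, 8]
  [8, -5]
A ⊗ B =
  [12, -1]
  [3, 0]

Apply the min-plus product entry-by-entry:
  C[0][0] = min over k of (A[0][0] + B[0][0] = 4 + 8 = 12, A[0][1] + B[1][0] = 4 + 8 = 12) = 12 (attained at k = 0)
  C[0][1] = min over k of (A[0][0] + B[0][1] = 4 + 8 = 12, A[0][1] + B[1][1] = 4 + -5 = -1) = -1 (attained at k = 1)
  C[1][0] = min over k of (A[1][0] + B[0][0] = -5 + 8 = 3, A[1][1] + B[1][0] = 5 + 8 = 13) = 3 (attained at k = 0)
  C[1][1] = min over k of (A[1][0] + B[0][1] = -5 + 8 = 3, A[1][1] + B[1][1] = 5 + -5 = 0) = 0 (attained at k = 1)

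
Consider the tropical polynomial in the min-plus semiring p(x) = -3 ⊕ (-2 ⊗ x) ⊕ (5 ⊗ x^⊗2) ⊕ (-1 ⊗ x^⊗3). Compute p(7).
p(7) = -3

A tropical monomial a ⊗ x^⊗i evaluates to a + i · x. Evaluating each term at x = 7:
  Term 0 contributes -3 + 0 · 7 = -3
  Term 1 contributes -2 + 1 · 7 = 5
  Term 2 contributes 5 + 2 · 7 = 19
  Term 3 contributes -1 + 3 · 7 = 20
p(7) = ⊕ of these = min[-3, 5, 19, 20] = -3.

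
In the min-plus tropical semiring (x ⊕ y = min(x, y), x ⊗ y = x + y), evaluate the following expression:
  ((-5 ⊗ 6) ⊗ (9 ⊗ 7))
((-5 ⊗ 6) ⊗ (9 ⊗ 7)) = 17

Expand innermost to outermost. Recall ⊕ takes the minimum of its arguments and ⊗ takes their sum. Working out the expression ((-5 ⊗ 6) ⊗ (9 ⊗ 7)) gives 17.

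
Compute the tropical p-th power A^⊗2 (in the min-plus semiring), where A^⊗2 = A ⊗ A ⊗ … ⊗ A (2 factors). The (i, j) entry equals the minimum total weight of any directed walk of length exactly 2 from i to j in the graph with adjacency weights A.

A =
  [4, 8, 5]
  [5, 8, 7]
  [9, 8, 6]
A^⊗2 =
  [8, 12, 9]
  [9, 13, 10]
  [13, 14, 12]

Each entry (A^⊗2)_ij equals the minimum over all length-2 walks i = v_0 → v_1 → … → v_2 = j of Σ_t A[v_t][v_{t+1}]. For example, for (i, j) = (0, 2) we minimise over 3 possible intermediate vertex sequences; the minimum is 9, attained along the walk 0 → 0 → 2.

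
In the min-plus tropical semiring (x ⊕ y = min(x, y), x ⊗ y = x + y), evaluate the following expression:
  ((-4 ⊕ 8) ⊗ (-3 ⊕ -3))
((-4 ⊕ 8) ⊗ (-3 ⊕ -3)) = -7

Expand innermost to outermost. Recall ⊕ takes the minimum of its arguments and ⊗ takes their sum. Working out the expression ((-4 ⊕ 8) ⊗ (-3 ⊕ -3)) gives -7.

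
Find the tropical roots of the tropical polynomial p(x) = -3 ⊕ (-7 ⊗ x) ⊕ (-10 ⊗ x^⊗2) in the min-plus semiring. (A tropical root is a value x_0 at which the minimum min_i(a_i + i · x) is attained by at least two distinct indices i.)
Roots: {3, 4}

Each tropical root is a break point of the lower envelope of the lines y = a_i + i · x (there are 3 lines, with slopes 0, 1, ..., 2). Only the lines that attain the minimum somewhere contribute to roots; other lines are dominated. Here the surviving (envelope) indices are i = 2, i = 1, i = 0.
Intersections between consecutive envelope lines give the roots: for adjacent envelope indices i < j the intersection is x = (a_i − a_j) / (j − i). Reading off the sorted break points: {3, 4}.
Verification: at each break x_0, at least two indices attain the minimum of min_i(a_i + i · x_0).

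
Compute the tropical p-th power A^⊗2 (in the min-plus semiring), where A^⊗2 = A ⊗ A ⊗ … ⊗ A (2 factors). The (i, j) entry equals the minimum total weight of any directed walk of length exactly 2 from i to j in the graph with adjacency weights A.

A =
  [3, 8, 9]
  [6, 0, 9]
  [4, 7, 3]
A^⊗2 =
  [6, 8, 12]
  [6, 0, 9]
  [7, 7, 6]

Each entry (A^⊗2)_ij equals the minimum over all length-2 walks i = v_0 → v_1 → … → v_2 = j of Σ_t A[v_t][v_{t+1}]. For example, for (i, j) = (0, 2) we minimise over 3 possible intermediate vertex sequences; the minimum is 12, attained along the walk 0 → 0 → 2.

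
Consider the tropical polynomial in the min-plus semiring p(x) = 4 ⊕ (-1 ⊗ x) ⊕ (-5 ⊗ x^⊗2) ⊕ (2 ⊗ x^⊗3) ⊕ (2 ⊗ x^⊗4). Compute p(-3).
p(-3) = -11

A tropical monomial a ⊗ x^⊗i evaluates to a + i · x. Evaluating each term at x = -3:
  Term 0 contributes 4 + 0 · -3 = 4
  Term 1 contributes -1 + 1 · -3 = -4
  Term 2 contributes -5 + 2 · -3 = -11
  Term 3 contributes 2 + 3 · -3 = -7
  Term 4 contributes 2 + 4 · -3 = -10
p(-3) = ⊕ of these = min[4, -4, -11, -7, -10] = -11.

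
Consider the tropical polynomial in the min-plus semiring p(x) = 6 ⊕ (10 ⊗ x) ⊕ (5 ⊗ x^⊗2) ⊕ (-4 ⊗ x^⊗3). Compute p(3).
p(3) = 5

A tropical monomial a ⊗ x^⊗i evaluates to a + i · x. Evaluating each term at x = 3:
  Term 0 contributes 6 + 0 · 3 = 6
  Term 1 contributes 10 + 1 · 3 = 13
  Term 2 contributes 5 + 2 · 3 = 11
  Term 3 contributes -4 + 3 · 3 = 5
p(3) = ⊕ of these = min[6, 13, 11, 5] = 5.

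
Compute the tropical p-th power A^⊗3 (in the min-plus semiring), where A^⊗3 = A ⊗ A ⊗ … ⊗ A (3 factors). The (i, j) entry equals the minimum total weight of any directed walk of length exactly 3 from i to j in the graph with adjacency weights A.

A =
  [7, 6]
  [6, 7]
A^⊗3 =
  [19, 18]
  [18, 19]

Each entry (A^⊗3)_ij equals the minimum over all length-3 walks i = v_0 → v_1 → … → v_3 = j of Σ_t A[v_t][v_{t+1}]. For example, for (i, j) = (0, 1) we minimise over 4 possible intermediate vertex sequences; the minimum is 18, attained along the walk 0 → 1 → 0 → 1.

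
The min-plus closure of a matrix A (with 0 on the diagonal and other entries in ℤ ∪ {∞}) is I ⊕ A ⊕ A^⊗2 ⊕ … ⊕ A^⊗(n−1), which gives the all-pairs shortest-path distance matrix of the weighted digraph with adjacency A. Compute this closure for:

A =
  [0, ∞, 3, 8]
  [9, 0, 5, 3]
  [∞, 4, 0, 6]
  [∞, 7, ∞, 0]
Closure =
  [0, 7, 3, 8]
  [9, 0, 5, 3]
  [13, 4, 0, 6]
  [16, 7, 12, 0]

This is the Floyd-Warshall all-pairs shortest-path computation. For each intermediate vertex k = 0, 1, …, 3, update dist[i][j] ← min(dist[i][j], dist[i][k] + dist[k][j]). The final matrix gives, for each (i, j), the minimum total weight of any directed path from i to j (possibly empty when i = j).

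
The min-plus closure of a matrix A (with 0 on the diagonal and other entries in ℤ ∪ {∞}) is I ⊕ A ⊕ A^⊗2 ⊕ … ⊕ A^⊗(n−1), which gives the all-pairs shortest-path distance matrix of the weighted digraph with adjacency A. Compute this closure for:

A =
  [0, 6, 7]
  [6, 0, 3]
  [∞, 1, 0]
Closure =
  [0, 6, 7]
  [6, 0, 3]
  [7, 1, 0]

This is the Floyd-Warshall all-pairs shortest-path computation. For each intermediate vertex k = 0, 1, …, 2, update dist[i][j] ← min(dist[i][j], dist[i][k] + dist[k][j]). The final matrix gives, for each (i, j), the minimum total weight of any directed path from i to j (possibly empty when i = j).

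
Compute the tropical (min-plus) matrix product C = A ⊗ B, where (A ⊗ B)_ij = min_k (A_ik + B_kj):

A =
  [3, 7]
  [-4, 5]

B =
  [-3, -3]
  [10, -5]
A ⊗ B =
  [0, 0]
  [-7, -7]

Apply the min-plus product entry-by-entry:
  C[0][0] = min over k of (A[0][0] + B[0][0] = 3 + -3 = 0, A[0][1] + B[1][0] = 7 + 10 = 17) = 0 (attained at k = 0)
  C[0][1] = min over k of (A[0][0] + B[0][1] = 3 + -3 = 0, A[0][1] + B[1][1] = 7 + -5 = 2) = 0 (attained at k = 0)
  C[1][0] = min over k of (A[1][0] + B[0][0] = -4 + -3 = -7, A[1][1] + B[1][0] = 5 + 10 = 15) = -7 (attained at k = 0)
  C[1][1] = min over k of (A[1][0] + B[0][1] = -4 + -3 = -7, A[1][1] + B[1][1] = 5 + -5 = 0) = -7 (attained at k = 0)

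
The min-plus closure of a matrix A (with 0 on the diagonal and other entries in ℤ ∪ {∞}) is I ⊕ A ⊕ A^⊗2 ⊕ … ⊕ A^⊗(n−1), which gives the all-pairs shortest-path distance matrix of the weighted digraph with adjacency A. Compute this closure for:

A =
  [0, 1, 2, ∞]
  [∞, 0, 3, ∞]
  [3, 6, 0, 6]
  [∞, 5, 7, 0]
Closure =
  [0, 1, 2, 8]
  [6, 0, 3, 9]
  [3, 4, 0, 6]
  [10, 5, 7, 0]

This is the Floyd-Warshall all-pairs shortest-path computation. For each intermediate vertex k = 0, 1, …, 3, update dist[i][j] ← min(dist[i][j], dist[i][k] + dist[k][j]). The final matrix gives, for each (i, j), the minimum total weight of any directed path from i to j (possibly empty when i = j).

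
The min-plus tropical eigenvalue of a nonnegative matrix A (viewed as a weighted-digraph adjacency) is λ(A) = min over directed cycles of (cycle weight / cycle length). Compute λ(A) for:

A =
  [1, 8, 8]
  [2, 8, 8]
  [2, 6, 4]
λ(A) = 1

Enumerate directed cycles and compute their means (weight / length). Sample:
  cycle 0 → 0: weight = 1, length = 1, mean = 1/1 ≈ 1.000
  cycle 1 → 1: weight = 8, length = 1, mean = 8/1 ≈ 8.000
  cycle 2 → 2: weight = 4, length = 1, mean = 4/1 ≈ 4.000
  cycle 0 → 1 → 0: weight = 10, length = 2, mean = 10/2 ≈ 5.000
  cycle 0 → 2 → 0: weight = 10, length = 2, mean = 10/2 ≈ 5.000
  cycle 1 → 0 → 1: weight = 10, length = 2, mean = 10/2 ≈ 5.000
Minimum mean = 1.000, attained e.g. along the cycle 0 → 0 with weight 1 and length 1. So λ(A) = 1/1 = 1.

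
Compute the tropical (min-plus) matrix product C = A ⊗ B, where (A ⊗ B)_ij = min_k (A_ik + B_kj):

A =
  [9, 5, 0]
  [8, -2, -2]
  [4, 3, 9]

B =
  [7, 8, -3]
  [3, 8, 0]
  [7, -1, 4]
A ⊗ B =
  [7, -1, 4]
  [1, -3, -2]
  [6, 8, 1]

Apply the min-plus product entry-by-entry:
  C[0][0] = min over k of (A[0][0] + B[0][0] = 9 + 7 = 16, A[0][1] + B[1][0] = 5 + 3 = 8, A[0][2] + B[2][0] = 0 + 7 = 7) = 7 (attained at k = 2)
  C[0][1] = min over k of (A[0][0] + B[0][1] = 9 + 8 = 17, A[0][1] + B[1][1] = 5 + 8 = 13, A[0][2] + B[2][1] = 0 + -1 = -1) = -1 (attained at k = 2)
  C[0][2] = min over k of (A[0][0] + B[0][2] = 9 + -3 = 6, A[0][1] + B[1][2] = 5 + 0 = 5, A[0][2] + B[2][2] = 0 + 4 = 4) = 4 (attained at k = 2)
  C[1][0] = min over k of (A[1][0] + B[0][0] = 8 + 7 = 15, A[1][1] + B[1][0] = -2 + 3 = 1, A[1][2] + B[2][0] = -2 + 7 = 5) = 1 (attained at k = 1)
  C[1][1] = min over k of (A[1][0] + B[0][1] = 8 + 8 = 16, A[1][1] + B[1][1] = -2 + 8 = 6, A[1][2] + B[2][1] = -2 + -1 = -3) = -3 (attained at k = 2)
  C[1][2] = min over k of (A[1][0] + B[0][2] = 8 + -3 = 5, A[1][1] + B[1][2] = -2 + 0 = -2, A[1][2] + B[2][2] = -2 + 4 = 2) = -2 (attained at k = 1)
  C[2][0] = min over k of (A[2][0] + B[0][0] = 4 + 7 = 11, A[2][1] + B[1][0] = 3 + 3 = 6, A[2][2] + B[2][0] = 9 + 7 = 16) = 6 (attained at k = 1)
  C[2][1] = min over k of (A[2][0] + B[0][1] = 4 + 8 = 12, A[2][1] + B[1][1] = 3 + 8 = 11, A[2][2] + B[2][1] = 9 + -1 = 8) = 8 (attained at k = 2)
  C[2][2] = min over k of (A[2][0] + B[0][2] = 4 + -3 = 1, A[2][1] + B[1][2] = 3 + 0 = 3, A[2][2] + B[2][2] = 9 + 4 = 13) = 1 (attained at k = 0)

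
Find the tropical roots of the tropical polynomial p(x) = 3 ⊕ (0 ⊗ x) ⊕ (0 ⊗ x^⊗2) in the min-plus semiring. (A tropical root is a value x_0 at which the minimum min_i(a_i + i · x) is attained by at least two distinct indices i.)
Roots: {0, 3}

Each tropical root is a break point of the lower envelope of the lines y = a_i + i · x (there are 3 lines, with slopes 0, 1, ..., 2). Only the lines that attain the minimum somewhere contribute to roots; other lines are dominated. Here the surviving (envelope) indices are i = 2, i = 1, i = 0.
Intersections between consecutive envelope lines give the roots: for adjacent envelope indices i < j the intersection is x = (a_i − a_j) / (j − i). Reading off the sorted break points: {0, 3}.
Verification: at each break x_0, at least two indices attain the minimum of min_i(a_i + i · x_0).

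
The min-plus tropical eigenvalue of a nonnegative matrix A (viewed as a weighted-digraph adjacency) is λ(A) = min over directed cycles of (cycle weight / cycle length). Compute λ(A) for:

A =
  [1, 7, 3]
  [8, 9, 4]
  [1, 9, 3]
λ(A) = 1

Enumerate directed cycles and compute their means (weight / length). Sample:
  cycle 0 → 0: weight = 1, length = 1, mean = 1/1 ≈ 1.000
  cycle 1 → 1: weight = 9, length = 1, mean = 9/1 ≈ 9.000
  cycle 2 → 2: weight = 3, length = 1, mean = 3/1 ≈ 3.000
  cycle 0 → 1 → 0: weight = 15, length = 2, mean = 15/2 ≈ 7.500
  cycle 0 → 2 → 0: weight = 4, length = 2, mean = 4/2 ≈ 2.000
  cycle 1 → 0 → 1: weight = 15, length = 2, mean = 15/2 ≈ 7.500
Minimum mean = 1.000, attained e.g. along the cycle 0 → 0 with weight 1 and length 1. So λ(A) = 1/1 = 1.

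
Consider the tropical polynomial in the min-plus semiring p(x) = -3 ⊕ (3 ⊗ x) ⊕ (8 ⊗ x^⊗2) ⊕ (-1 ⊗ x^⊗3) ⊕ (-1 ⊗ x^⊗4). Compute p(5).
p(5) = -3

A tropical monomial a ⊗ x^⊗i evaluates to a + i · x. Evaluating each term at x = 5:
  Term 0 contributes -3 + 0 · 5 = -3
  Term 1 contributes 3 + 1 · 5 = 8
  Term 2 contributes 8 + 2 · 5 = 18
  Term 3 contributes -1 + 3 · 5 = 14
  Term 4 contributes -1 + 4 · 5 = 19
p(5) = ⊕ of these = min[-3, 8, 18, 14, 19] = -3.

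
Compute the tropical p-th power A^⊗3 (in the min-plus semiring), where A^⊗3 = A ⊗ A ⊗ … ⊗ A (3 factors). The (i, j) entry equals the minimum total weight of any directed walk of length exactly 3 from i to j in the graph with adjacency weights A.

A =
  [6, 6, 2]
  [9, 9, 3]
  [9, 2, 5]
A^⊗3 =
  [13, 9, 7]
  [14, 10, 8]
  [14, 7, 10]

Each entry (A^⊗3)_ij equals the minimum over all length-3 walks i = v_0 → v_1 → … → v_3 = j of Σ_t A[v_t][v_{t+1}]. For example, for (i, j) = (0, 2) we minimise over 9 possible intermediate vertex sequences; the minimum is 7, attained along the walk 0 → 2 → 1 → 2.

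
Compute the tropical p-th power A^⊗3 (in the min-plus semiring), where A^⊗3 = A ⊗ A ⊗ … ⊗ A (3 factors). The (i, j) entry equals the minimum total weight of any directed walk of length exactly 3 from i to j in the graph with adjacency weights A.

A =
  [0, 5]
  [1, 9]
A^⊗3 =
  [0, 5]
  [1, 6]

Each entry (A^⊗3)_ij equals the minimum over all length-3 walks i = v_0 → v_1 → … → v_3 = j of Σ_t A[v_t][v_{t+1}]. For example, for (i, j) = (0, 1) we minimise over 4 possible intermediate vertex sequences; the minimum is 5, attained along the walk 0 → 0 → 0 → 1.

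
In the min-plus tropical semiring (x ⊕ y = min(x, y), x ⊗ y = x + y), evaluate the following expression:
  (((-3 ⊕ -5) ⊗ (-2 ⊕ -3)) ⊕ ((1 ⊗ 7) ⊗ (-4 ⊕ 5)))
(((-3 ⊕ -5) ⊗ (-2 ⊕ -3)) ⊕ ((1 ⊗ 7) ⊗ (-4 ⊕ 5))) = -8

Expand innermost to outermost. Recall ⊕ takes the minimum of its arguments and ⊗ takes their sum. Working out the expression (((-3 ⊕ -5) ⊗ (-2 ⊕ -3)) ⊕ ((1 ⊗ 7) ⊗ (-4 ⊕ 5))) gives -8.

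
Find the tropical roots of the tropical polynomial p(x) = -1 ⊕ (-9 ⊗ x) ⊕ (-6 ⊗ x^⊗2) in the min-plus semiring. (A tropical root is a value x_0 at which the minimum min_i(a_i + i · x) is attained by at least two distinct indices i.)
Roots: {-3, 8}

Each tropical root is a break point of the lower envelope of the lines y = a_i + i · x (there are 3 lines, with slopes 0, 1, ..., 2). Only the lines that attain the minimum somewhere contribute to roots; other lines are dominated. Here the surviving (envelope) indices are i = 2, i = 1, i = 0.
Intersections between consecutive envelope lines give the roots: for adjacent envelope indices i < j the intersection is x = (a_i − a_j) / (j − i). Reading off the sorted break points: {-3, 8}.
Verification: at each break x_0, at least two indices attain the minimum of min_i(a_i + i · x_0).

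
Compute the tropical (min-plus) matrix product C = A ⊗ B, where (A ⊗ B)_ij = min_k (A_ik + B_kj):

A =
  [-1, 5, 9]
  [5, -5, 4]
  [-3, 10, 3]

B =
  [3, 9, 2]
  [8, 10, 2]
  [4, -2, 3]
A ⊗ B =
  [2, 7, 1]
  [3, 2, -3]
  [0, 1, -1]

Apply the min-plus product entry-by-entry:
  C[0][0] = min over k of (A[0][0] + B[0][0] = -1 + 3 = 2, A[0][1] + B[1][0] = 5 + 8 = 13, A[0][2] + B[2][0] = 9 + 4 = 13) = 2 (attained at k = 0)
  C[0][1] = min over k of (A[0][0] + B[0][1] = -1 + 9 = 8, A[0][1] + B[1][1] = 5 + 10 = 15, A[0][2] + B[2][1] = 9 + -2 = 7) = 7 (attained at k = 2)
  C[0][2] = min over k of (A[0][0] + B[0][2] = -1 + 2 = 1, A[0][1] + B[1][2] = 5 + 2 = 7, A[0][2] + B[2][2] = 9 + 3 = 12) = 1 (attained at k = 0)
  C[1][0] = min over k of (A[1][0] + B[0][0] = 5 + 3 = 8, A[1][1] + B[1][0] = -5 + 8 = 3, A[1][2] + B[2][0] = 4 + 4 = 8) = 3 (attained at k = 1)
  C[1][1] = min over k of (A[1][0] + B[0][1] = 5 + 9 = 14, A[1][1] + B[1][1] = -5 + 10 = 5, A[1][2] + B[2][1] = 4 + -2 = 2) = 2 (attained at k = 2)
  C[1][2] = min over k of (A[1][0] + B[0][2] = 5 + 2 = 7, A[1][1] + B[1][2] = -5 + 2 = -3, A[1][2] + B[2][2] = 4 + 3 = 7) = -3 (attained at k = 1)
  C[2][0] = min over k of (A[2][0] + B[0][0] = -3 + 3 = 0, A[2][1] + B[1][0] = 10 + 8 = 18, A[2][2] + B[2][0] = 3 + 4 = 7) = 0 (attained at k = 0)
  C[2][1] = min over k of (A[2][0] + B[0][1] = -3 + 9 = 6, A[2][1] + B[1][1] = 10 + 10 = 20, A[2][2] + B[2][1] = 3 + -2 = 1) = 1 (attained at k = 2)
  C[2][2] = min over k of (A[2][0] + B[0][2] = -3 + 2 = -1, A[2][1] + B[1][2] = 10 + 2 = 12, A[2][2] + B[2][2] = 3 + 3 = 6) = -1 (attained at k = 0)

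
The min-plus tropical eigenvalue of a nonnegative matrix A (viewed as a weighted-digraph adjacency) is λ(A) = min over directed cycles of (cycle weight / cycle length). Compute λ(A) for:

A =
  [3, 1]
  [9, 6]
λ(A) = 3

Enumerate directed cycles and compute their means (weight / length). Sample:
  cycle 0 → 0: weight = 3, length = 1, mean = 3/1 ≈ 3.000
  cycle 1 → 1: weight = 6, length = 1, mean = 6/1 ≈ 6.000
  cycle 0 → 1 → 0: weight = 10, length = 2, mean = 10/2 ≈ 5.000
  cycle 1 → 0 → 1: weight = 10, length = 2, mean = 10/2 ≈ 5.000
Minimum mean = 3.000, attained e.g. along the cycle 0 → 0 with weight 3 and length 1. So λ(A) = 3/1 = 3.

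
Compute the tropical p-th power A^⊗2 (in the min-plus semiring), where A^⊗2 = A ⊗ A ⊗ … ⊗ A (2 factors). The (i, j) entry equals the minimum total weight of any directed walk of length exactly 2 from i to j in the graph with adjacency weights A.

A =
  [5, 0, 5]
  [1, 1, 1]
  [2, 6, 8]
A^⊗2 =
  [1, 1, 1]
  [2, 1, 2]
  [7, 2, 7]

Each entry (A^⊗2)_ij equals the minimum over all length-2 walks i = v_0 → v_1 → … → v_2 = j of Σ_t A[v_t][v_{t+1}]. For example, for (i, j) = (0, 2) we minimise over 3 possible intermediate vertex sequences; the minimum is 1, attained along the walk 0 → 1 → 2.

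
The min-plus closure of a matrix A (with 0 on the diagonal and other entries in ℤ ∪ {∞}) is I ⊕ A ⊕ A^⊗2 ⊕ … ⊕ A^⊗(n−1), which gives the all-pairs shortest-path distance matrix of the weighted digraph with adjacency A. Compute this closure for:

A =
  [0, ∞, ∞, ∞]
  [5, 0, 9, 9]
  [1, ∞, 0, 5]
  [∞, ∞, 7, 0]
Closure =
  [0, ∞, ∞, ∞]
  [5, 0, 9, 9]
  [1, ∞, 0, 5]
  [8, ∞, 7, 0]

This is the Floyd-Warshall all-pairs shortest-path computation. For each intermediate vertex k = 0, 1, …, 3, update dist[i][j] ← min(dist[i][j], dist[i][k] + dist[k][j]). The final matrix gives, for each (i, j), the minimum total weight of any directed path from i to j (possibly empty when i = j).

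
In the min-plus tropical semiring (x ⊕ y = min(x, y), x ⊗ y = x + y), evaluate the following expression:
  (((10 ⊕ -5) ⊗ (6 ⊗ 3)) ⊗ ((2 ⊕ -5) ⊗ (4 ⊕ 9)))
(((10 ⊕ -5) ⊗ (6 ⊗ 3)) ⊗ ((2 ⊕ -5) ⊗ (4 ⊕ 9))) = 3

Expand innermost to outermost. Recall ⊕ takes the minimum of its arguments and ⊗ takes their sum. Working out the expression (((10 ⊕ -5) ⊗ (6 ⊗ 3)) ⊗ ((2 ⊕ -5) ⊗ (4 ⊕ 9))) gives 3.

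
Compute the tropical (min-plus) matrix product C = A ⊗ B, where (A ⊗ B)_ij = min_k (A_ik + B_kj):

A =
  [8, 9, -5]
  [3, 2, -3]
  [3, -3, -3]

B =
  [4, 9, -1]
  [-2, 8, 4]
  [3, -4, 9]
A ⊗ B =
  [-2, -9, 4]
  [0, -7, 2]
  [-5, -7, 1]

Apply the min-plus product entry-by-entry:
  C[0][0] = min over k of (A[0][0] + B[0][0] = 8 + 4 = 12, A[0][1] + B[1][0] = 9 + -2 = 7, A[0][2] + B[2][0] = -5 + 3 = -2) = -2 (attained at k = 2)
  C[0][1] = min over k of (A[0][0] + B[0][1] = 8 + 9 = 17, A[0][1] + B[1][1] = 9 + 8 = 17, A[0][2] + B[2][1] = -5 + -4 = -9) = -9 (attained at k = 2)
  C[0][2] = min over k of (A[0][0] + B[0][2] = 8 + -1 = 7, A[0][1] + B[1][2] = 9 + 4 = 13, A[0][2] + B[2][2] = -5 + 9 = 4) = 4 (attained at k = 2)
  C[1][0] = min over k of (A[1][0] + B[0][0] = 3 + 4 = 7, A[1][1] + B[1][0] = 2 + -2 = 0, A[1][2] + B[2][0] = -3 + 3 = 0) = 0 (attained at k = 1)
  C[1][1] = min over k of (A[1][0] + B[0][1] = 3 + 9 = 12, A[1][1] + B[1][1] = 2 + 8 = 10, A[1][2] + B[2][1] = -3 + -4 = -7) = -7 (attained at k = 2)
  C[1][2] = min over k of (A[1][0] + B[0][2] = 3 + -1 = 2, A[1][1] + B[1][2] = 2 + 4 = 6, A[1][2] + B[2][2] = -3 + 9 = 6) = 2 (attained at k = 0)
  C[2][0] = min over k of (A[2][0] + B[0][0] = 3 + 4 = 7, A[2][1] + B[1][0] = -3 + -2 = -5, A[2][2] + B[2][0] = -3 + 3 = 0) = -5 (attained at k = 1)
  C[2][1] = min over k of (A[2][0] + B[0][1] = 3 + 9 = 12, A[2][1] + B[1][1] = -3 + 8 = 5, A[2][2] + B[2][1] = -3 + -4 = -7) = -7 (attained at k = 2)
  C[2][2] = min over k of (A[2][0] + B[0][2] = 3 + -1 = 2, A[2][1] + B[1][2] = -3 + 4 = 1, A[2][2] + B[2][2] = -3 + 9 = 6) = 1 (attained at k = 1)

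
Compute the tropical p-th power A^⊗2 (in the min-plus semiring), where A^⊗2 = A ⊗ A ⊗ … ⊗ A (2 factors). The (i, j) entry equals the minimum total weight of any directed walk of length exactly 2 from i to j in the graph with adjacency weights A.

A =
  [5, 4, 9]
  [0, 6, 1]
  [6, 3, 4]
A^⊗2 =
  [4, 9, 5]
  [5, 4, 5]
  [3, 7, 4]

Each entry (A^⊗2)_ij equals the minimum over all length-2 walks i = v_0 → v_1 → … → v_2 = j of Σ_t A[v_t][v_{t+1}]. For example, for (i, j) = (0, 2) we minimise over 3 possible intermediate vertex sequences; the minimum is 5, attained along the walk 0 → 1 → 2.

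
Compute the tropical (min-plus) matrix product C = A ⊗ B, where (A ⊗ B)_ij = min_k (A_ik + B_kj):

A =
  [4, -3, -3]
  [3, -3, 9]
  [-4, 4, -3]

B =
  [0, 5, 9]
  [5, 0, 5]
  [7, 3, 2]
A ⊗ B =
  [2, -3, -1]
  [2, -3, 2]
  [-4, 0, -1]

Apply the min-plus product entry-by-entry:
  C[0][0] = min over k of (A[0][0] + B[0][0] = 4 + 0 = 4, A[0][1] + B[1][0] = -3 + 5 = 2, A[0][2] + B[2][0] = -3 + 7 = 4) = 2 (attained at k = 1)
  C[0][1] = min over k of (A[0][0] + B[0][1] = 4 + 5 = 9, A[0][1] + B[1][1] = -3 + 0 = -3, A[0][2] + B[2][1] = -3 + 3 = 0) = -3 (attained at k = 1)
  C[0][2] = min over k of (A[0][0] + B[0][2] = 4 + 9 = 13, A[0][1] + B[1][2] = -3 + 5 = 2, A[0][2] + B[2][2] = -3 + 2 = -1) = -1 (attained at k = 2)
  C[1][0] = min over k of (A[1][0] + B[0][0] = 3 + 0 = 3, A[1][1] + B[1][0] = -3 + 5 = 2, A[1][2] + B[2][0] = 9 + 7 = 16) = 2 (attained at k = 1)
  C[1][1] = min over k of (A[1][0] + B[0][1] = 3 + 5 = 8, A[1][1] + B[1][1] = -3 + 0 = -3, A[1][2] + B[2][1] = 9 + 3 = 12) = -3 (attained at k = 1)
  C[1][2] = min over k of (A[1][0] + B[0][2] = 3 + 9 = 12, A[1][1] + B[1][2] = -3 + 5 = 2, A[1][2] + B[2][2] = 9 + 2 = 11) = 2 (attained at k = 1)
  C[2][0] = min over k of (A[2][0] + B[0][0] = -4 + 0 = -4, A[2][1] + B[1][0] = 4 + 5 = 9, A[2][2] + B[2][0] = -3 + 7 = 4) = -4 (attained at k = 0)
  C[2][1] = min over k of (A[2][0] + B[0][1] = -4 + 5 = 1, A[2][1] + B[1][1] = 4 + 0 = 4, A[2][2] + B[2][1] = -3 + 3 = 0) = 0 (attained at k = 2)
  C[2][2] = min over k of (A[2][0] + B[0][2] = -4 + 9 = 5, A[2][1] + B[1][2] = 4 + 5 = 9, A[2][2] + B[2][2] = -3 + 2 = -1) = -1 (attained at k = 2)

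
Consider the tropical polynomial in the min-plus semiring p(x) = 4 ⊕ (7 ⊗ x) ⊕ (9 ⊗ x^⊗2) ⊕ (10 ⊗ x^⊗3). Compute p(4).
p(4) = 4

A tropical monomial a ⊗ x^⊗i evaluates to a + i · x. Evaluating each term at x = 4:
  Term 0 contributes 4 + 0 · 4 = 4
  Term 1 contributes 7 + 1 · 4 = 11
  Term 2 contributes 9 + 2 · 4 = 17
  Term 3 contributes 10 + 3 · 4 = 22
p(4) = ⊕ of these = min[4, 11, 17, 22] = 4.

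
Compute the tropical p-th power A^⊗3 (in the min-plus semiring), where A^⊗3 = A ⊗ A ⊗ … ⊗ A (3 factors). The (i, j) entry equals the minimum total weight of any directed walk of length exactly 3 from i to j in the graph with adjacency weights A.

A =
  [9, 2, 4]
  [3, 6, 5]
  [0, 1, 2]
A^⊗3 =
  [6, 6, 8]
  [7, 7, 9]
  [4, 4, 6]

Each entry (A^⊗3)_ij equals the minimum over all length-3 walks i = v_0 → v_1 → … → v_3 = j of Σ_t A[v_t][v_{t+1}]. For example, for (i, j) = (0, 2) we minimise over 9 possible intermediate vertex sequences; the minimum is 8, attained along the walk 0 → 2 → 0 → 2.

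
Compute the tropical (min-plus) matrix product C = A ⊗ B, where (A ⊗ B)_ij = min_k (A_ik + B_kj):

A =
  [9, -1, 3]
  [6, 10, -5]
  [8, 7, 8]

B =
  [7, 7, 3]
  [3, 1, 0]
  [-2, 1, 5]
A ⊗ B =
  [1, 0, -1]
  [-7, -4, 0]
  [6, 8, 7]

Apply the min-plus product entry-by-entry:
  C[0][0] = min over k of (A[0][0] + B[0][0] = 9 + 7 = 16, A[0][1] + B[1][0] = -1 + 3 = 2, A[0][2] + B[2][0] = 3 + -2 = 1) = 1 (attained at k = 2)
  C[0][1] = min over k of (A[0][0] + B[0][1] = 9 + 7 = 16, A[0][1] + B[1][1] = -1 + 1 = 0, A[0][2] + B[2][1] = 3 + 1 = 4) = 0 (attained at k = 1)
  C[0][2] = min over k of (A[0][0] + B[0][2] = 9 + 3 = 12, A[0][1] + B[1][2] = -1 + 0 = -1, A[0][2] + B[2][2] = 3 + 5 = 8) = -1 (attained at k = 1)
  C[1][0] = min over k of (A[1][0] + B[0][0] = 6 + 7 = 13, A[1][1] + B[1][0] = 10 + 3 = 13, A[1][2] + B[2][0] = -5 + -2 = -7) = -7 (attained at k = 2)
  C[1][1] = min over k of (A[1][0] + B[0][1] = 6 + 7 = 13, A[1][1] + B[1][1] = 10 + 1 = 11, A[1][2] + B[2][1] = -5 + 1 = -4) = -4 (attained at k = 2)
  C[1][2] = min over k of (A[1][0] + B[0][2] = 6 + 3 = 9, A[1][1] + B[1][2] = 10 + 0 = 10, A[1][2] + B[2][2] = -5 + 5 = 0) = 0 (attained at k = 2)
  C[2][0] = min over k of (A[2][0] + B[0][0] = 8 + 7 = 15, A[2][1] + B[1][0] = 7 + 3 = 10, A[2][2] + B[2][0] = 8 + -2 = 6) = 6 (attained at k = 2)
  C[2][1] = min over k of (A[2][0] + B[0][1] = 8 + 7 = 15, A[2][1] + B[1][1] = 7 + 1 = 8, A[2][2] + B[2][1] = 8 + 1 = 9) = 8 (attained at k = 1)
  C[2][2] = min over k of (A[2][0] + B[0][2] = 8 + 3 = 11, A[2][1] + B[1][2] = 7 + 0 = 7, A[2][2] + B[2][2] = 8 + 5 = 13) = 7 (attained at k = 1)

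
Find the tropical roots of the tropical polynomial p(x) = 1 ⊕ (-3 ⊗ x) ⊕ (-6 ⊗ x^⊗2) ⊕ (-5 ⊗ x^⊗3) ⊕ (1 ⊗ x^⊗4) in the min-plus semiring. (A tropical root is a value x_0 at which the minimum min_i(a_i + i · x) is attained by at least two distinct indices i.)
Roots: {-6, -1, 3, 4}

Each tropical root is a break point of the lower envelope of the lines y = a_i + i · x (there are 5 lines, with slopes 0, 1, ..., 4). Only the lines that attain the minimum somewhere contribute to roots; other lines are dominated. Here the surviving (envelope) indices are i = 4, i = 3, i = 2, i = 1, i = 0.
Intersections between consecutive envelope lines give the roots: for adjacent envelope indices i < j the intersection is x = (a_i − a_j) / (j − i). Reading off the sorted break points: {-6, -1, 3, 4}.
Verification: at each break x_0, at least two indices attain the minimum of min_i(a_i + i · x_0).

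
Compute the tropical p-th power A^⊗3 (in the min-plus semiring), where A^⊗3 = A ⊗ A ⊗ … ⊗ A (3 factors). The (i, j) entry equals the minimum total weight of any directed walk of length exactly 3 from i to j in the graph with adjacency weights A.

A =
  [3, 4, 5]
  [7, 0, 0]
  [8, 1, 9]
A^⊗3 =
  [9, 4, 4]
  [7, 0, 0]
  [8, 1, 1]

Each entry (A^⊗3)_ij equals the minimum over all length-3 walks i = v_0 → v_1 → … → v_3 = j of Σ_t A[v_t][v_{t+1}]. For example, for (i, j) = (0, 2) we minimise over 9 possible intermediate vertex sequences; the minimum is 4, attained along the walk 0 → 1 → 1 → 2.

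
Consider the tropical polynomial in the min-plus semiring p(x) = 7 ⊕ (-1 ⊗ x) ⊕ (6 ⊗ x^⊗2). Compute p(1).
p(1) = 0

A tropical monomial a ⊗ x^⊗i evaluates to a + i · x. Evaluating each term at x = 1:
  Term 0 contributes 7 + 0 · 1 = 7
  Term 1 contributes -1 + 1 · 1 = 0
  Term 2 contributes 6 + 2 · 1 = 8
p(1) = ⊕ of these = min[7, 0, 8] = 0.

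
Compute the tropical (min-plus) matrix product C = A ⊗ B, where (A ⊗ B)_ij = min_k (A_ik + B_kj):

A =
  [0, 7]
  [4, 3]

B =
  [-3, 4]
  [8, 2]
A ⊗ B =
  [-3, 4]
  [1, 5]

Apply the min-plus product entry-by-entry:
  C[0][0] = min over k of (A[0][0] + B[0][0] = 0 + -3 = -3, A[0][1] + B[1][0] = 7 + 8 = 15) = -3 (attained at k = 0)
  C[0][1] = min over k of (A[0][0] + B[0][1] = 0 + 4 = 4, A[0][1] + B[1][1] = 7 + 2 = 9) = 4 (attained at k = 0)
  C[1][0] = min over k of (A[1][0] + B[0][0] = 4 + -3 = 1, A[1][1] + B[1][0] = 3 + 8 = 11) = 1 (attained at k = 0)
  C[1][1] = min over k of (A[1][0] + B[0][1] = 4 + 4 = 8, A[1][1] + B[1][1] = 3 + 2 = 5) = 5 (attained at k = 1)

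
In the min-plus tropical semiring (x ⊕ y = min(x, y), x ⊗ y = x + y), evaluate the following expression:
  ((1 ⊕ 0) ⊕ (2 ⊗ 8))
((1 ⊕ 0) ⊕ (2 ⊗ 8)) = 0

Expand innermost to outermost. Recall ⊕ takes the minimum of its arguments and ⊗ takes their sum. Working out the expression ((1 ⊕ 0) ⊕ (2 ⊗ 8)) gives 0.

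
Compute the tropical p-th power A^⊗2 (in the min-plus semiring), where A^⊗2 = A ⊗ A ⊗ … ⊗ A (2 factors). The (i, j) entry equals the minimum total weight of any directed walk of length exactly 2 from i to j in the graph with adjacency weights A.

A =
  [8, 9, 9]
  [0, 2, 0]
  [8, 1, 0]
A^⊗2 =
  [9, 10, 9]
  [2, 1, 0]
  [1, 1, 0]

Each entry (A^⊗2)_ij equals the minimum over all length-2 walks i = v_0 → v_1 → … → v_2 = j of Σ_t A[v_t][v_{t+1}]. For example, for (i, j) = (0, 2) we minimise over 3 possible intermediate vertex sequences; the minimum is 9, attained along the walk 0 → 1 → 2.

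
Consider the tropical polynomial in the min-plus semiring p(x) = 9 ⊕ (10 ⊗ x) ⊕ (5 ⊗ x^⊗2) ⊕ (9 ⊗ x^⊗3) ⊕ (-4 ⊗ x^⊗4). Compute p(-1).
p(-1) = -8

A tropical monomial a ⊗ x^⊗i evaluates to a + i · x. Evaluating each term at x = -1:
  Term 0 contributes 9 + 0 · -1 = 9
  Term 1 contributes 10 + 1 · -1 = 9
  Term 2 contributes 5 + 2 · -1 = 3
  Term 3 contributes 9 + 3 · -1 = 6
  Term 4 contributes -4 + 4 · -1 = -8
p(-1) = ⊕ of these = min[9, 9, 3, 6, -8] = -8.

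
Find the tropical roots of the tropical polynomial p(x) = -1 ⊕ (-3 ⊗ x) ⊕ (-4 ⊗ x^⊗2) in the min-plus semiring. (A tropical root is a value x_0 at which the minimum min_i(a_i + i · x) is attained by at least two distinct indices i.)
Roots: {1, 2}

Each tropical root is a break point of the lower envelope of the lines y = a_i + i · x (there are 3 lines, with slopes 0, 1, ..., 2). Only the lines that attain the minimum somewhere contribute to roots; other lines are dominated. Here the surviving (envelope) indices are i = 2, i = 1, i = 0.
Intersections between consecutive envelope lines give the roots: for adjacent envelope indices i < j the intersection is x = (a_i − a_j) / (j − i). Reading off the sorted break points: {1, 2}.
Verification: at each break x_0, at least two indices attain the minimum of min_i(a_i + i · x_0).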